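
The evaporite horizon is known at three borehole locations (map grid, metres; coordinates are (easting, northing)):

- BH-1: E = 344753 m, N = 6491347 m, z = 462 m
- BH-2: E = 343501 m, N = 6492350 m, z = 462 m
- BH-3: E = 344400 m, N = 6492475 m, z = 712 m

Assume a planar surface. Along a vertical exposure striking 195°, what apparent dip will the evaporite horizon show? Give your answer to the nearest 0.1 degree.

Let the plane be z = a·E + b·N + c.
BH-2−BH-1: −1252a + 1003b = 0;  BH-3−BH-1: −353a + 1128b = 250.
Solving gives a = 0.23696, b = 0.29579.
Unit vector along 195° is (sin 195°, cos 195°) = (-0.2588, -0.9659).
Slope in that direction = a·(-0.2588) + b·(-0.9659) = −0.34704.
Apparent dip = arctan|0.34704| = 19.1° (true dip is 20.8°, so apparent ≤ true as expected).

19.1°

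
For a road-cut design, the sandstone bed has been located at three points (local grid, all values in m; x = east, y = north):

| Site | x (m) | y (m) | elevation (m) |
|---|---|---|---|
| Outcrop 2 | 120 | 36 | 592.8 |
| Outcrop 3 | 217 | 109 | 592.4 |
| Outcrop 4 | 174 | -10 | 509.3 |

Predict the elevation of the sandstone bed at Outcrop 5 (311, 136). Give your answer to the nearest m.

550 m

Let the plane be z = a·x + b·y + c.
Outcrop 3−Outcrop 2: 97a + 73b = −0.4;  Outcrop 4−Outcrop 2: 54a − 46b = −83.5.
Solving gives a = −0.72750, b = 0.96120.
Then c = 592.8 − a·120 − b·36 = 645.50.
At (311, 136): z = −226.3 + 130.7 + 645.50 = 550.0 m.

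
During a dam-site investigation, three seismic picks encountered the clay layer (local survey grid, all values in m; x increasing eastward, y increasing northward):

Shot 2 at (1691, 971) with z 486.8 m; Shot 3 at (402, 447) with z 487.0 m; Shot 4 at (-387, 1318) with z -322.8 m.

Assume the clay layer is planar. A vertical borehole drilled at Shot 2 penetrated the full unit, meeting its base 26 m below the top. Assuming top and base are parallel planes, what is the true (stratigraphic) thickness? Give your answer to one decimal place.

Let the plane be z = a·x + b·y + c.
Shot 3−Shot 2: −1289a − 524b = 0.2;  Shot 4−Shot 2: −2078a + 347b = −809.6.
Solving gives a = 0.27612, b = −0.67961.
|∇z| = √(a²+b²) = 0.73356, so dip δ = arctan(0.73356) = 36.26°.
True thickness = vertical thickness × cos δ = 26 × cos 36.26° = 21.0 m.

21.0 m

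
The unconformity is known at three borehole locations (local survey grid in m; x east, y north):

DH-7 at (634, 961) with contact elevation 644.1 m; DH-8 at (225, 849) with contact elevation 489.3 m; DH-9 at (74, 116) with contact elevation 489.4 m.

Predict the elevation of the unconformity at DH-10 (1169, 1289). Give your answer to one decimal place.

831.6 m

Let the plane be z = a·x + b·y + c.
DH-8−DH-7: −409a − 112b = −154.8;  DH-9−DH-7: −560a − 845b = −154.7.
Solving gives a = 0.401151, b = −0.082775.
Then c = 644.1 − a·634 − b·961 = 469.32.
At (1169, 1289): z = 468.9 − 106.7 + 469.32 = 831.6 m.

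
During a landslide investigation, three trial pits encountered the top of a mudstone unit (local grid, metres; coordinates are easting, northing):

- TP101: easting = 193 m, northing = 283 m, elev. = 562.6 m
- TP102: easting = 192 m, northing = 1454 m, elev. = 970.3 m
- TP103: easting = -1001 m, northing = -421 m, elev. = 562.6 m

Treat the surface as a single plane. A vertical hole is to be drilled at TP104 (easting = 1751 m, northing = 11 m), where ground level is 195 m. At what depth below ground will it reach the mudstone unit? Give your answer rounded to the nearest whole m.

47 m

Two edge vectors: TP101→TP102 = (-1, 1171, 407.7), TP101→TP103 = (-1194, -704, 0).
Normal n = (TP101→TP102) × (TP101→TP103) = (287020.8, -486793.8, 1398878).
So ∂z/∂easting = −n_x/n_z = −0.20518 and ∂z/∂northing = −n_y/n_z = 0.34799.
Intercept c from TP101: 562.6 + 39.60 − 98.48 = 503.72.
At (1751, 11): z_contact = −359.3 + 3.8 + 503.72 = 148.3 m.
Depth below ground = 195 − 148.3 = 47 m.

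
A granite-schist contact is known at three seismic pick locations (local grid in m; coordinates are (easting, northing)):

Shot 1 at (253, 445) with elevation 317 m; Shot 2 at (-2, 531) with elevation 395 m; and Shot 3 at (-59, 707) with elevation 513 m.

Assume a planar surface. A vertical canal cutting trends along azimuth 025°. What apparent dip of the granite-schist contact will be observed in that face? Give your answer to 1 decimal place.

Let the plane be z = a·E + b·N + c.
Shot 2−Shot 1: −255a + 86b = 78;  Shot 3−Shot 1: −312a + 262b = 196.
Solving gives a = −0.08955, b = 0.64145.
Unit vector along 025° is (sin 25°, cos 25°) = (0.4226, 0.9063).
Slope in that direction = a·(0.4226) + b·(0.9063) = 0.54351.
Apparent dip = arctan|0.54351| = 28.5° (true dip is 32.9°, so apparent ≤ true as expected).

28.5°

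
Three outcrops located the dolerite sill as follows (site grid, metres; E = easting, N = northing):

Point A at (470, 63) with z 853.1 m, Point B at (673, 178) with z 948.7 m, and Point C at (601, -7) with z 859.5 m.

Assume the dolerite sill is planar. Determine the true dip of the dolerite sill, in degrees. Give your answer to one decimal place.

Two edge vectors: Point A→Point B = (203, 115, 95.6), Point A→Point C = (131, -70, 6.4).
Normal n = (Point A→Point B) × (Point A→Point C) = (7428, 11224.4, -29275).
So ∂z/∂E = −n_x/n_z = 0.25373 and ∂z/∂N = −n_y/n_z = 0.38341.
Gradient magnitude |∇z| = √(a² + b²) = √(0.06438 + 0.14701) = 0.45977.
True dip = arctan(0.45977) = 24.7°, dipping toward SSW (azimuth ≈ 213°).

24.7°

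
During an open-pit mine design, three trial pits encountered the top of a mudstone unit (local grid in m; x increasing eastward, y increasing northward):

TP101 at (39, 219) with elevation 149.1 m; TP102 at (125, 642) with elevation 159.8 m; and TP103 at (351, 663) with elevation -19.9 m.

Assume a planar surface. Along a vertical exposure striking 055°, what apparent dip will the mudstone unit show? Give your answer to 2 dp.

Two edge vectors: TP101→TP102 = (86, 423, 10.7), TP101→TP103 = (312, 444, -169).
Normal n = (TP101→TP102) × (TP101→TP103) = (-76237.8, 17872.4, -93792).
So ∂z/∂x = −n_x/n_z = −0.81284 and ∂z/∂y = −n_y/n_z = 0.19055.
Unit vector along 055° is (sin 55°, cos 55°) = (0.8192, 0.5736).
Slope in that direction = a·(0.8192) + b·(0.5736) = −0.55654.
Apparent dip = arctan|0.55654| = 29.10° (true dip is 39.9°, so apparent ≤ true as expected).

29.10°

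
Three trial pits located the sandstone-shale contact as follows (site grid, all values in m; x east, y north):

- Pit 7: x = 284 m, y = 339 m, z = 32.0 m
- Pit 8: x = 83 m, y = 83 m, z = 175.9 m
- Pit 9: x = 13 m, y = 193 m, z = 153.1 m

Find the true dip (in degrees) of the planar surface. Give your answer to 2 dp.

23.90°

Let the plane be z = a·x + b·y + c.
Pit 8−Pit 7: −201a − 256b = 143.9;  Pit 9−Pit 7: −271a − 146b = 121.1.
Solving gives a = −0.24962, b = −0.36612.
Gradient magnitude |∇z| = √(a² + b²) = √(0.06231 + 0.13404) = 0.44312.
True dip = arctan(0.44312) = 23.90°, dipping toward NE (azimuth ≈ 034°).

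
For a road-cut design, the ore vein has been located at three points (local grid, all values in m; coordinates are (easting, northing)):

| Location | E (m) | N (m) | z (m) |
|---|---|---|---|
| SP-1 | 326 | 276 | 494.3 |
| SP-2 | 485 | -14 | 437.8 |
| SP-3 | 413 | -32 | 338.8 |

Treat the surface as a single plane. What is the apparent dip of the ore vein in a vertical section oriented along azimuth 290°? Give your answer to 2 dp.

39.03°

Let the plane be z = a·E + b·N + c.
SP-2−SP-1: 159a − 290b = −56.5;  SP-3−SP-1: 87a − 308b = −155.5.
Solving gives a = 1.16641, b = 0.83434.
Unit vector along 290° is (sin 290°, cos 290°) = (-0.9397, 0.3420).
Slope in that direction = a·(-0.9397) + b·(0.3420) = −0.81071.
Apparent dip = arctan|0.81071| = 39.03° (true dip is 55.1°, so apparent ≤ true as expected).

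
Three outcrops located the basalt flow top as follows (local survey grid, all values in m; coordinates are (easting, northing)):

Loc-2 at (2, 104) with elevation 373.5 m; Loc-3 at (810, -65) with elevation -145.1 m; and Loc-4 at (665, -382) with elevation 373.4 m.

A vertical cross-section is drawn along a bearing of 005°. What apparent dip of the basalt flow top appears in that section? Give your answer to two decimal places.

Two edge vectors: Loc-2→Loc-3 = (808, -169, -518.6), Loc-2→Loc-4 = (663, -486, -0.1).
Normal n = (Loc-2→Loc-3) × (Loc-2→Loc-4) = (-252022.7, -343751, -280641).
So ∂z/∂E = −n_x/n_z = −0.89803 and ∂z/∂N = −n_y/n_z = −1.22488.
Unit vector along 005° is (sin 5°, cos 5°) = (0.0872, 0.9962).
Slope in that direction = a·(0.0872) + b·(0.9962) = −1.29849.
Apparent dip = arctan|1.29849| = 52.40° (true dip is 56.6°, so apparent ≤ true as expected).

52.40°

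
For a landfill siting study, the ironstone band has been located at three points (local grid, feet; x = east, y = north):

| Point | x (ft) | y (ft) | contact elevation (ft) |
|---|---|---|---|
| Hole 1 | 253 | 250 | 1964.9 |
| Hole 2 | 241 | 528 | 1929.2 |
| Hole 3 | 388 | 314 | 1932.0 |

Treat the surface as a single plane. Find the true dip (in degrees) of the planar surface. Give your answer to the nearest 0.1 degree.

12.7°

Let the plane be z = a·x + b·y + c.
Hole 2−Hole 1: −12a + 278b = −35.7;  Hole 3−Hole 1: 135a + 64b = −32.9.
Solving gives a = −0.17916, b = −0.13615.
Gradient magnitude |∇z| = √(a² + b²) = √(0.03210 + 0.01854) = 0.22502.
True dip = arctan(0.22502) = 12.7°, dipping toward NE (azimuth ≈ 053°).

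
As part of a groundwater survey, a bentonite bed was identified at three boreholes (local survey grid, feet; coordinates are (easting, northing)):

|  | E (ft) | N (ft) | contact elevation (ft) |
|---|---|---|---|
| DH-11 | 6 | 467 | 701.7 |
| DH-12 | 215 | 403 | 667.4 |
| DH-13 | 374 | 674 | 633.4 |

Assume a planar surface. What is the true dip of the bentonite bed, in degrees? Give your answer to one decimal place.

9.8°

Two edge vectors: DH-11→DH-12 = (209, -64, -34.3), DH-11→DH-13 = (368, 207, -68.3).
Normal n = (DH-11→DH-12) × (DH-11→DH-13) = (11471.3, 1652.3, 66815).
So ∂z/∂E = −n_x/n_z = −0.17169 and ∂z/∂N = −n_y/n_z = −0.02473.
Gradient magnitude |∇z| = √(a² + b²) = √(0.02948 + 0.00061) = 0.17346.
True dip = arctan(0.17346) = 9.8°, dipping toward E (azimuth ≈ 082°).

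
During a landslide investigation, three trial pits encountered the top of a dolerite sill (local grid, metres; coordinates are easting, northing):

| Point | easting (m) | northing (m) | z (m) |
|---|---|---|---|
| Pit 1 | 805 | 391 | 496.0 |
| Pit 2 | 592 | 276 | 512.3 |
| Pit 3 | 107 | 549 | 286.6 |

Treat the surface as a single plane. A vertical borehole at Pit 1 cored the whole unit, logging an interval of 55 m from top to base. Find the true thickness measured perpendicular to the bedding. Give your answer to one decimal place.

Let the plane be z = a·easting + b·northing + c.
Pit 2−Pit 1: −213a − 115b = 16.3;  Pit 3−Pit 1: −698a + 158b = −209.4.
Solving gives a = 0.18877, b = −0.49138.
|∇z| = √(a²+b²) = 0.52639, so dip δ = arctan(0.52639) = 27.76°.
True thickness = vertical thickness × cos δ = 55 × cos 27.76° = 48.7 m.

48.7 m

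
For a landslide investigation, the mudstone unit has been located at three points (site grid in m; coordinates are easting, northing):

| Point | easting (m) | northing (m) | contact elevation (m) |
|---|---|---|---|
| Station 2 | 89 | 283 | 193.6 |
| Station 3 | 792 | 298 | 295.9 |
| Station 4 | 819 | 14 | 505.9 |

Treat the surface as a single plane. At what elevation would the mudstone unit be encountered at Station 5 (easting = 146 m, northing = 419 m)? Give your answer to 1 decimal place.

Let the plane be z = a·easting + b·northing + c.
Station 3−Station 2: 703a + 15b = 102.3;  Station 4−Station 2: 730a − 269b = 312.3.
Solving gives a = 0.16097, b = −0.72413.
Then c = 193.6 − a·89 − b·283 = 384.20.
At (146, 419): z = 23.5 − 303.4 + 384.20 = 104.3 m.

104.3 m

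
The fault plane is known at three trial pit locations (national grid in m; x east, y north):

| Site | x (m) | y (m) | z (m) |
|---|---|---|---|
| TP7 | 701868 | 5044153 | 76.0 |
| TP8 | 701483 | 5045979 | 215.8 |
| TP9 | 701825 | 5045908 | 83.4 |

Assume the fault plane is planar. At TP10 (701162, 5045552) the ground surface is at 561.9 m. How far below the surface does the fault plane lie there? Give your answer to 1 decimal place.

219.2 m

Two edge vectors: TP7→TP8 = (-385, 1826, 139.8), TP7→TP9 = (-43, 1755, 7.4).
Normal n = (TP7→TP8) × (TP7→TP9) = (-231836.6, -3162.4, -597157).
So ∂z/∂x = −n_x/n_z = −0.388233915 and ∂z/∂y = −n_y/n_z = −0.005295760.
Intercept c from TP7: 76 + 272488.96 + 26712.62 = 299277.58.
At (701162, 5045552): z_contact = −272214.87 − 26720.03 + 299277.58 = 342.68 m.
Depth below ground = 561.9 − 342.68 = 219.2 m.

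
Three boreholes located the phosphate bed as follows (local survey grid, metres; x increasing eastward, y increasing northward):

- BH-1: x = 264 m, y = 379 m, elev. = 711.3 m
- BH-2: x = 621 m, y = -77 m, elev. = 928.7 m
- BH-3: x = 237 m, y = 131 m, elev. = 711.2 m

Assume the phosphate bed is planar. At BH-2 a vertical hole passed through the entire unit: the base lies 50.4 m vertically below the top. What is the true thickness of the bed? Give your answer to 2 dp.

44.38 m

Let the plane be z = a·x + b·y + c.
BH-2−BH-1: 357a − 456b = 217.4;  BH-3−BH-1: −27a − 248b = −0.1.
Solving gives a = 0.53507, b = −0.05785.
|∇z| = √(a²+b²) = 0.53819, so dip δ = arctan(0.53819) = 28.29°.
True thickness = vertical thickness × cos δ = 50.4 × cos 28.29° = 44.38 m.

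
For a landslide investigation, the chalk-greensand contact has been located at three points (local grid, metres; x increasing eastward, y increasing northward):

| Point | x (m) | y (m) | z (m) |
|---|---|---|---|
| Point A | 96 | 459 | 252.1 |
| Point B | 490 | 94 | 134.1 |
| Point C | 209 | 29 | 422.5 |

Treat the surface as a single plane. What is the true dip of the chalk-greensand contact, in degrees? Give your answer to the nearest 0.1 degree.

Let the plane be z = a·x + b·y + c.
Point B−Point A: 394a − 365b = −118;  Point C−Point A: 113a − 430b = 170.4.
Solving gives a = −0.88111, b = −0.62783.
Gradient magnitude |∇z| = √(a² + b²) = √(0.77635 + 0.39417) = 1.08190.
True dip = arctan(1.08190) = 47.3°, dipping toward NE (azimuth ≈ 055°).

47.3°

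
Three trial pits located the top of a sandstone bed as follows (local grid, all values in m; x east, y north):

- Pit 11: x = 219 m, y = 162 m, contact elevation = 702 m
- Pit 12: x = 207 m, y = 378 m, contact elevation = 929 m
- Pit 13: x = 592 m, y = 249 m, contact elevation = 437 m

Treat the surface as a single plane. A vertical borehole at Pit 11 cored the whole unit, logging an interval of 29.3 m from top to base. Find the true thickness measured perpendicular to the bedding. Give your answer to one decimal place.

Two edge vectors: Pit 11→Pit 12 = (-12, 216, 227), Pit 11→Pit 13 = (373, 87, -265).
Normal n = (Pit 11→Pit 12) × (Pit 11→Pit 13) = (-76989, 81491, -81612).
So ∂z/∂x = −n_x/n_z = −0.94335 and ∂z/∂y = −n_y/n_z = 0.99852.
|∇z| = √(a²+b²) = 1.37366, so dip δ = arctan(1.37366) = 53.95°.
True thickness = vertical thickness × cos δ = 29.3 × cos 53.95° = 17.2 m.

17.2 m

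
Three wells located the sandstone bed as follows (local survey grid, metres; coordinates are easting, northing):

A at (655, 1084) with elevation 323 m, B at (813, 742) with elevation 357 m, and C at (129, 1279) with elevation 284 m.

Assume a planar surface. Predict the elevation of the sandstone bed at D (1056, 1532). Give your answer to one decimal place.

305.8 m

Let the plane be z = a·easting + b·northing + c.
B−A: 158a − 342b = 34;  C−A: −526a + 195b = −39.
Solving gives a = 0.044995, b = −0.078628.
Then c = 323 − a·655 − b·1084 = 378.76.
At (1056, 1532): z = 47.5 − 120.5 + 378.76 = 305.8 m.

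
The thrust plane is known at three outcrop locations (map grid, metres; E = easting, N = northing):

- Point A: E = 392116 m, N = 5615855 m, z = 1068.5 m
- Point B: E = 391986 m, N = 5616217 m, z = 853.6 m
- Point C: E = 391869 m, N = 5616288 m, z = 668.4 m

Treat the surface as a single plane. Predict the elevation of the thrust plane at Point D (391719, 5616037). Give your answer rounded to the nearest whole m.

Two edge vectors: Point A→Point B = (-130, 362, -214.9), Point A→Point C = (-247, 433, -400.1).
Normal n = (Point A→Point B) × (Point A→Point C) = (-51784.5, 1067.3, 33124).
So ∂z/∂E = −n_x/n_z = 1.56335286 and ∂z/∂N = −n_y/n_z = −0.03222135.
Intercept c from Point A: 1068.5 − 613015.67 + 180950.43 = −430996.74.
At (391719, 5616037): z = 612395.0 − 180956.3 − 430996.74 = 442.0 m.

442 m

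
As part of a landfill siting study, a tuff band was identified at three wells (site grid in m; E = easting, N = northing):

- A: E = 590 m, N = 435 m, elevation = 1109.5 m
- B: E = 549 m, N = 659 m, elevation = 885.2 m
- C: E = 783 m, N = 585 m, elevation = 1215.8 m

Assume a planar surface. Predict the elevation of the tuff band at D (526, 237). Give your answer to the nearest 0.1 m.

Two edge vectors: A→B = (-41, 224, -224.3), A→C = (193, 150, 106.3).
Normal n = (A→B) × (A→C) = (57456.2, -38931.6, -49382).
So ∂z/∂E = −n_x/n_z = 1.16350 and ∂z/∂N = −n_y/n_z = −0.78838.
Intercept c from A: 1109.5 − 686.47 + 342.94 = 765.98.
At (526, 237): z = 612.0 − 186.8 + 765.98 = 1191.1 m.

1191.1 m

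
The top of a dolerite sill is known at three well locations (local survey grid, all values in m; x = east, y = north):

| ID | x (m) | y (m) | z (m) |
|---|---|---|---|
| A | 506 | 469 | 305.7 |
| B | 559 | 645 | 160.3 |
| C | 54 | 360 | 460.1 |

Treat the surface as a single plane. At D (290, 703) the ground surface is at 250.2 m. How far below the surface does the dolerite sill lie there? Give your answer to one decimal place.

93.8 m

Two edge vectors: A→B = (53, 176, -145.4), A→C = (-452, -109, 154.4).
Normal n = (A→B) × (A→C) = (11325.8, 57537.6, 73775).
So ∂z/∂x = −n_x/n_z = −0.15352 and ∂z/∂y = −n_y/n_z = −0.77991.
Intercept c from A: 305.7 + 77.68 + 365.78 = 749.16.
At (290, 703): z_contact = −44.52 − 548.27 + 749.16 = 156.36 m.
Depth below ground = 250.2 − 156.36 = 93.8 m.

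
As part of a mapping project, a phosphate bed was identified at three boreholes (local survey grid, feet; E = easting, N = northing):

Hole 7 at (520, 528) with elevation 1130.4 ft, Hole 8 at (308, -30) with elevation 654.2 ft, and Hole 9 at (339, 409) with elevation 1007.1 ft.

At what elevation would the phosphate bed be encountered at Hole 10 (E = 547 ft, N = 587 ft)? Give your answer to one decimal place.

1181.5 ft

Two edge vectors: Hole 7→Hole 8 = (-212, -558, -476.2), Hole 7→Hole 9 = (-181, -119, -123.3).
Normal n = (Hole 7→Hole 8) × (Hole 7→Hole 9) = (12133.6, 60052.6, -75770).
So ∂z/∂E = −n_x/n_z = 0.16014 and ∂z/∂N = −n_y/n_z = 0.79256.
Intercept c from Hole 7: 1130.4 − 83.27 − 418.47 = 628.65.
At (547, 587): z = 87.6 + 465.2 + 628.65 = 1181.5 ft.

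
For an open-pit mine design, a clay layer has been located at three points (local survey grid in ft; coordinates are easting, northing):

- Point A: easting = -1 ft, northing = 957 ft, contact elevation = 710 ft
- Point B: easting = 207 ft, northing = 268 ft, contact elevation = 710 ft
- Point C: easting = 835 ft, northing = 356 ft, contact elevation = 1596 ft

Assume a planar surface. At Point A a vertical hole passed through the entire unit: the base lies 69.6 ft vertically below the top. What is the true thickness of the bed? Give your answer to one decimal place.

40.2 ft

Let the plane be z = a·easting + b·northing + c.
Point B−Point A: 208a − 689b = 0;  Point C−Point A: 836a − 601b = 886.
Solving gives a = 1.35357, b = 0.40862.
|∇z| = √(a²+b²) = 1.41390, so dip δ = arctan(1.41390) = 54.73°.
True thickness = vertical thickness × cos δ = 69.6 × cos 54.73° = 40.2 ft.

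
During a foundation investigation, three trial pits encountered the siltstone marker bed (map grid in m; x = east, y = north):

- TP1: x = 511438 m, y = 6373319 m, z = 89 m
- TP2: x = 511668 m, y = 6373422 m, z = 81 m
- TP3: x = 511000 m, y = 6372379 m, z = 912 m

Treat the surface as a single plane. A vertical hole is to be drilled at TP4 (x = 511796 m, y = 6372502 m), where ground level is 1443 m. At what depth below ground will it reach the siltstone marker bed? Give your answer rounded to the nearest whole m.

305 m

Two edge vectors: TP1→TP2 = (230, 103, -8), TP1→TP3 = (-438, -940, 823).
Normal n = (TP1→TP2) × (TP1→TP3) = (77249, -185786, -171086).
So ∂z/∂x = −n_x/n_z = 0.45152146 and ∂z/∂y = −n_y/n_z = −1.08592170.
Intercept c from TP1: 89 − 230925.23 + 6920925.40 = 6690089.17.
At (511796, 6372502): z_contact = 231086.9 − 6920038.2 + 6690089.17 = 1137.8 m.
Depth below ground = 1443 − 1137.8 = 305 m.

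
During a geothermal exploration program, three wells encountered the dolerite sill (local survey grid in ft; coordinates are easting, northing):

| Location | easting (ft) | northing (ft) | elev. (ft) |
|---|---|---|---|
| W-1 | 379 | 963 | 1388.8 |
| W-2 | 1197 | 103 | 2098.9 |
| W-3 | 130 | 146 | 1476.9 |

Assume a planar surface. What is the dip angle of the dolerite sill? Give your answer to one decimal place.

32.5°

Let the plane be z = a·easting + b·northing + c.
W-2−W-1: 818a − 860b = 710.1;  W-3−W-1: −249a − 817b = 88.1.
Solving gives a = 0.57158, b = −0.28204.
Gradient magnitude |∇z| = √(a² + b²) = √(0.32670 + 0.07954) = 0.63737.
True dip = arctan(0.63737) = 32.5°, dipping toward WNW (azimuth ≈ 296°).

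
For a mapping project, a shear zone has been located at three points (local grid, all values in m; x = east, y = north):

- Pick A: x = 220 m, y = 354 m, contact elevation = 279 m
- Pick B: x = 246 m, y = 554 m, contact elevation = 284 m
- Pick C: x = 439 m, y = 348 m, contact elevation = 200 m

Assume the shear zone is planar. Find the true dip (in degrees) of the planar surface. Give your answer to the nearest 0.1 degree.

Two edge vectors: Pick A→Pick B = (26, 200, 5), Pick A→Pick C = (219, -6, -79).
Normal n = (Pick A→Pick B) × (Pick A→Pick C) = (-15770, 3149, -43956).
So ∂z/∂x = −n_x/n_z = −0.35877 and ∂z/∂y = −n_y/n_z = 0.07164.
Gradient magnitude |∇z| = √(a² + b²) = √(0.12871 + 0.00513) = 0.36585.
True dip = arctan(0.36585) = 20.1°, dipping toward ESE (azimuth ≈ 101°).

20.1°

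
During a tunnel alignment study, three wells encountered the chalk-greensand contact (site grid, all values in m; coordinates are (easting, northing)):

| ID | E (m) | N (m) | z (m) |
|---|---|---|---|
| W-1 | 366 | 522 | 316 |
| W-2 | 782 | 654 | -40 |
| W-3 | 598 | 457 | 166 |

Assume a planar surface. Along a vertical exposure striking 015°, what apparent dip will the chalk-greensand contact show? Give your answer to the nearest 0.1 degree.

28.0°

Two edge vectors: W-1→W-2 = (416, 132, -356), W-1→W-3 = (232, -65, -150).
Normal n = (W-1→W-2) × (W-1→W-3) = (-42940, -20192, -57664).
So ∂z/∂E = −n_x/n_z = −0.74466 and ∂z/∂N = −n_y/n_z = −0.35017.
Unit vector along 015° is (sin 15°, cos 15°) = (0.2588, 0.9659).
Slope in that direction = a·(0.2588) + b·(0.9659) = −0.53097.
Apparent dip = arctan|0.53097| = 28.0° (true dip is 39.5°, so apparent ≤ true as expected).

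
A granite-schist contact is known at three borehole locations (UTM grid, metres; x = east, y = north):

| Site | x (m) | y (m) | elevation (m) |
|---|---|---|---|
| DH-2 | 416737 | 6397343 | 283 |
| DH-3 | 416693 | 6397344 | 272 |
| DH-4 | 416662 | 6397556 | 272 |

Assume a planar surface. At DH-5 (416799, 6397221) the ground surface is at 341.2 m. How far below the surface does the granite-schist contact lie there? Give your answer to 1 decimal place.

47.1 m

Let the plane be z = a·x + b·y + c.
DH-3−DH-2: −44a + 1b = −11;  DH-4−DH-2: −75a + 213b = −11.
Solving gives a = 0.250833602, b = 0.036678498.
Then c = 283 − a·416737 − b·6397343 = −338893.58.
At (416799, 6397221): z_contact = 104547.19 + 234640.46 − 338893.58 = 294.08 m.
Depth below ground = 341.2 − 294.08 = 47.1 m.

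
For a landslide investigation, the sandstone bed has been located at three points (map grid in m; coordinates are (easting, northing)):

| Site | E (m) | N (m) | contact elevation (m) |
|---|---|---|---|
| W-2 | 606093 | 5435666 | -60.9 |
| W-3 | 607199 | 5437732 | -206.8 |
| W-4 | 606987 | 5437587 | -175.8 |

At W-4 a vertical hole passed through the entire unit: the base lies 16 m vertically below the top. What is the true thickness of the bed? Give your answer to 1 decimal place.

Let the plane be z = a·E + b·N + c.
W-3−W-2: 1106a + 2066b = −145.9;  W-4−W-2: 894a + 1921b = −114.9.
Solving gives a = −0.15449, b = 0.01209.
|∇z| = √(a²+b²) = 0.15496, so dip δ = arctan(0.15496) = 8.81°.
True thickness = vertical thickness × cos δ = 16 × cos 8.81° = 15.8 m.

15.8 m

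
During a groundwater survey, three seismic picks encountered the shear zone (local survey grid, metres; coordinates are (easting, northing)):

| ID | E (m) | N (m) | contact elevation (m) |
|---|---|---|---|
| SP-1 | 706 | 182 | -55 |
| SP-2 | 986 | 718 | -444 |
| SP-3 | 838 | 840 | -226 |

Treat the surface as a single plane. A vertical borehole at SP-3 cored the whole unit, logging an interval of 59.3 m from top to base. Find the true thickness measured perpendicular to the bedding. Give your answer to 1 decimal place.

Let the plane be z = a·E + b·N + c.
SP-2−SP-1: 280a + 536b = −389;  SP-3−SP-1: 132a + 658b = −171.
Solving gives a = −1.44778, b = 0.03056.
|∇z| = √(a²+b²) = 1.44811, so dip δ = arctan(1.44811) = 55.37°.
True thickness = vertical thickness × cos δ = 59.3 × cos 55.37° = 33.7 m.

33.7 m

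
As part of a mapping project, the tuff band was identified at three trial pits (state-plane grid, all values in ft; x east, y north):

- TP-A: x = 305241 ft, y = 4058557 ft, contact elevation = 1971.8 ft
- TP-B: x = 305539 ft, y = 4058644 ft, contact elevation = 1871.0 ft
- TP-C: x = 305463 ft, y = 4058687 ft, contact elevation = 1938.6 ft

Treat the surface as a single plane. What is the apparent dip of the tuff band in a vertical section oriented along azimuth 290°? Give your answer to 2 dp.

35.53°

Two edge vectors: TP-A→TP-B = (298, 87, -100.8), TP-A→TP-C = (222, 130, -33.2).
Normal n = (TP-A→TP-B) × (TP-A→TP-C) = (10215.6, -12484, 19426).
So ∂z/∂x = −n_x/n_z = −0.52587 and ∂z/∂y = −n_y/n_z = 0.64264.
Unit vector along 290° is (sin 290°, cos 290°) = (-0.9397, 0.3420).
Slope in that direction = a·(-0.9397) + b·(0.3420) = 0.71396.
Apparent dip = arctan|0.71396| = 35.53° (true dip is 39.7°, so apparent ≤ true as expected).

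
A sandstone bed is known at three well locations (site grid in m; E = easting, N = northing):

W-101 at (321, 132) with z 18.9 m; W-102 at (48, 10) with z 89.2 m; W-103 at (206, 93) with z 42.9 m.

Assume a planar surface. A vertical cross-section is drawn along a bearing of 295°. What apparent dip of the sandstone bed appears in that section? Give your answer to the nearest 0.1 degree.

Two edge vectors: W-101→W-102 = (-273, -122, 70.3), W-101→W-103 = (-115, -39, 24).
Normal n = (W-101→W-102) × (W-101→W-103) = (-186.3, -1532.5, -3383).
So ∂z/∂E = −n_x/n_z = −0.05507 and ∂z/∂N = −n_y/n_z = −0.45300.
Unit vector along 295° is (sin 295°, cos 295°) = (-0.9063, 0.4226).
Slope in that direction = a·(-0.9063) + b·(0.4226) = −0.14154.
Apparent dip = arctan|0.14154| = 8.1° (true dip is 24.5°, so apparent ≤ true as expected).

8.1°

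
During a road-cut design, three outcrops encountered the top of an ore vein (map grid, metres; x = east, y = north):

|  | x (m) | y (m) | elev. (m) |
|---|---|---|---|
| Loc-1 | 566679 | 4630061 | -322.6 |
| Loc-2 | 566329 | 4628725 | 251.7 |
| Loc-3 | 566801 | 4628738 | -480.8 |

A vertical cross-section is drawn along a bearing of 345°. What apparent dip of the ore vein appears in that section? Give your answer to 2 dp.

Let the plane be z = a·x + b·y + c.
Loc-2−Loc-1: −350a − 1336b = 574.3;  Loc-3−Loc-1: 122a − 1323b = −158.2.
Solving gives a = −1.55126, b = −0.02347.
Unit vector along 345° is (sin 345°, cos 345°) = (-0.2588, 0.9659).
Slope in that direction = a·(-0.2588) + b·(0.9659) = 0.37882.
Apparent dip = arctan|0.37882| = 20.75° (true dip is 57.2°, so apparent ≤ true as expected).

20.75°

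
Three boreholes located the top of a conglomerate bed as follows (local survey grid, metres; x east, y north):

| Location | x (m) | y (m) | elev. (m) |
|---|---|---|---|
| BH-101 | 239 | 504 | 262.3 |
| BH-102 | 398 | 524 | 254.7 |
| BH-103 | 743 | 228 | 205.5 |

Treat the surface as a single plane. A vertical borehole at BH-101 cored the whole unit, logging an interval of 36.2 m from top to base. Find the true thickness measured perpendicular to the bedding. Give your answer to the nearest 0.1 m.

Two edge vectors: BH-101→BH-102 = (159, 20, -7.6), BH-101→BH-103 = (504, -276, -56.8).
Normal n = (BH-101→BH-102) × (BH-101→BH-103) = (-3233.6, 5200.8, -53964).
So ∂z/∂x = −n_x/n_z = −0.05992 and ∂z/∂y = −n_y/n_z = 0.09638.
|∇z| = √(a²+b²) = 0.11348, so dip δ = arctan(0.11348) = 6.47°.
True thickness = vertical thickness × cos δ = 36.2 × cos 6.47° = 36.0 m.

36.0 m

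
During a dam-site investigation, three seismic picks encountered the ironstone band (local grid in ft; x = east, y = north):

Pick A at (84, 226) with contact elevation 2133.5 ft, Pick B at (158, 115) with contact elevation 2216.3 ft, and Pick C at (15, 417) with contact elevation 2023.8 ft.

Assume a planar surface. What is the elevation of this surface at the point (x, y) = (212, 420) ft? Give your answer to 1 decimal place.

Let the plane be z = a·x + b·y + c.
Pick B−Pick A: 74a − 111b = 82.8;  Pick C−Pick A: −69a + 191b = −109.7.
Solving gives a = 0.56187, b = −0.37137.
Then c = 2133.5 − a·84 − b·226 = 2170.23.
At (212, 420): z = 119.1 − 156.0 + 2170.23 = 2133.4 ft.

2133.4 ft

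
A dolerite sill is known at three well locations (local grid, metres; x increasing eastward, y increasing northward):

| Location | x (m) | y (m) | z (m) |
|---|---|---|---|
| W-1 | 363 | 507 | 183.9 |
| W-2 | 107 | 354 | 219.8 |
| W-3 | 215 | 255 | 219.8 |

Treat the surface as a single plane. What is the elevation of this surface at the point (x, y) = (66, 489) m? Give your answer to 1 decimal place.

210.8 m

Two edge vectors: W-1→W-2 = (-256, -153, 35.9), W-1→W-3 = (-148, -252, 35.9).
Normal n = (W-1→W-2) × (W-1→W-3) = (3554.1, 3877.2, 41868).
So ∂z/∂x = −n_x/n_z = −0.08489 and ∂z/∂y = −n_y/n_z = −0.09261.
Intercept c from W-1: 183.9 + 30.81 + 46.95 = 261.67.
At (66, 489): z = −5.6 − 45.3 + 261.67 = 210.8 m.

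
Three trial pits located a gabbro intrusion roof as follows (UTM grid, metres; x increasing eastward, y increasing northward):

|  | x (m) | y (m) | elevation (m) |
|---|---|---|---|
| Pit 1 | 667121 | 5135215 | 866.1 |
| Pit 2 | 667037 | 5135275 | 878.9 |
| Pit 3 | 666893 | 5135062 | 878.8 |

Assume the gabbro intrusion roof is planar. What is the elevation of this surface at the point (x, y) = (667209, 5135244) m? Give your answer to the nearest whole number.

859 m

Let the plane be z = a·x + b·y + c.
Pit 2−Pit 1: −84a + 60b = 12.8;  Pit 3−Pit 1: −228a − 153b = 12.7.
Solving gives a = −0.10253279, b = 0.06978743.
Then c = 866.1 − a·667121 − b·5135215 = −289105.56.
At (667209, 5135244): z = −68410.8 + 358375.5 − 289105.56 = 859.1 m.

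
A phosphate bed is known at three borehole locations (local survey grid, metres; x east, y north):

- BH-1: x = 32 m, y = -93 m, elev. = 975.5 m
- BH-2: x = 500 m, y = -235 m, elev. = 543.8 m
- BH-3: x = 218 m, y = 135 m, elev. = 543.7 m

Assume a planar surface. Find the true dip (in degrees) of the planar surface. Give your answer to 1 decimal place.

56.5°

Let the plane be z = a·x + b·y + c.
BH-2−BH-1: 468a − 142b = −431.7;  BH-3−BH-1: 186a + 228b = −431.8.
Solving gives a = −1.20003, b = −0.91489.
Gradient magnitude |∇z| = √(a² + b²) = √(1.44007 + 0.83702) = 1.50900.
True dip = arctan(1.50900) = 56.5°, dipping toward NE (azimuth ≈ 053°).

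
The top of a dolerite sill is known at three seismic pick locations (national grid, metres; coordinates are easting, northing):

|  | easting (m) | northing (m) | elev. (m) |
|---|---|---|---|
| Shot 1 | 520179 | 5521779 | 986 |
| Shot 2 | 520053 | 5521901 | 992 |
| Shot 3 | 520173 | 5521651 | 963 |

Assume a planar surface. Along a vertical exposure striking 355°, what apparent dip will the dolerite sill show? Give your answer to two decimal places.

Let the plane be z = a·easting + b·northing + c.
Shot 2−Shot 1: −126a + 122b = 6;  Shot 3−Shot 1: −6a − 128b = −23.
Solving gives a = 0.12088, b = 0.17402.
Unit vector along 355° is (sin 355°, cos 355°) = (-0.0872, 0.9962).
Slope in that direction = a·(-0.0872) + b·(0.9962) = 0.16282.
Apparent dip = arctan|0.16282| = 9.25° (true dip is 12.0°, so apparent ≤ true as expected).

9.25°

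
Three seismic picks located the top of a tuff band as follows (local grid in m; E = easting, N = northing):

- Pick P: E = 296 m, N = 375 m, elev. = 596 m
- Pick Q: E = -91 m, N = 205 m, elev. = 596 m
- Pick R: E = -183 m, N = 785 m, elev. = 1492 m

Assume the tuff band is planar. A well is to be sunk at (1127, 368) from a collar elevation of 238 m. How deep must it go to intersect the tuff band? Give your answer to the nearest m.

Let the plane be z = a·E + b·N + c.
Pick Q−Pick P: −387a − 170b = 0;  Pick R−Pick P: −479a + 410b = 896.
Solving gives a = −0.63440, b = 1.44420.
Then c = 596 − a·296 − b·375 = 242.21.
At (1127, 368): z_contact = −715.0 + 531.5 + 242.21 = 58.7 m.
Depth below ground = 238 − 58.7 = 179 m.

179 m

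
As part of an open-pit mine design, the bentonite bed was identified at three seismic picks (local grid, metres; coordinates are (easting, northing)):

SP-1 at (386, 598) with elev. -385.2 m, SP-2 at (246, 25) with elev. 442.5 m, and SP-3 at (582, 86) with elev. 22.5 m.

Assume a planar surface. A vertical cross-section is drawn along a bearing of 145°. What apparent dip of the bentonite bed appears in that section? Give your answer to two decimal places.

Let the plane be z = a·E + b·N + c.
SP-2−SP-1: −140a − 573b = 827.7;  SP-3−SP-1: 196a − 512b = 407.7.
Solving gives a = −1.03360, b = −1.19196.
Unit vector along 145° is (sin 145°, cos 145°) = (0.5736, -0.8192).
Slope in that direction = a·(0.5736) + b·(-0.8192) = 0.38355.
Apparent dip = arctan|0.38355| = 20.98° (true dip is 57.6°, so apparent ≤ true as expected).

20.98°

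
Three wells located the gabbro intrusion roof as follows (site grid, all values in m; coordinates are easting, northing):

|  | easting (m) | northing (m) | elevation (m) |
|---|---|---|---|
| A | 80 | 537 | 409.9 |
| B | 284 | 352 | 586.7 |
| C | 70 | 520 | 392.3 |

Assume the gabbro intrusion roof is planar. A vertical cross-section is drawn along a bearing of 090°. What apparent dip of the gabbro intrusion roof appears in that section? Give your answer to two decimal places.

49.66°

Let the plane be z = a·easting + b·northing + c.
B−A: 204a − 185b = 176.8;  C−A: −10a − 17b = −17.6.
Solving gives a = 1.17744, b = 0.34269.
Unit vector along 090° is (sin 90°, cos 90°) = (1.0000, 0.0000).
Slope in that direction = a·(1.0000) + b·(0.0000) = 1.17744.
Apparent dip = arctan|1.17744| = 49.66° (true dip is 50.8°, so apparent ≤ true as expected).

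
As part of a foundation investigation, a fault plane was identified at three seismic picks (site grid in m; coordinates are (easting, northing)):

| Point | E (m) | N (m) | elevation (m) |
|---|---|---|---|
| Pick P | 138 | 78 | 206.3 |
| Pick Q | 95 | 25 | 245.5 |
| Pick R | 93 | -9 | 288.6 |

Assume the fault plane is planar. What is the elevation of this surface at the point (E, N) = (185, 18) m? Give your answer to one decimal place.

Let the plane be z = a·E + b·N + c.
Pick Q−Pick P: −43a − 53b = 39.2;  Pick R−Pick P: −45a − 87b = 82.3.
Solving gives a = 0.70170, b = −1.30892.
Then c = 206.3 − a·138 − b·78 = 211.56.
At (185, 18): z = 129.8 − 23.6 + 211.56 = 317.8 m.

317.8 m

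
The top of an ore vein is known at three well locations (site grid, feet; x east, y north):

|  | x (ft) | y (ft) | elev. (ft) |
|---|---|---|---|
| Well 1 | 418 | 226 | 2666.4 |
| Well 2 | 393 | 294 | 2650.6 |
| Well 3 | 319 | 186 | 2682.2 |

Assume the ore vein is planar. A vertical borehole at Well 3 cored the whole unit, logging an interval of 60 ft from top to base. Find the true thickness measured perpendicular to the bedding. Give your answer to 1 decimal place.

Two edge vectors: Well 1→Well 2 = (-25, 68, -15.8), Well 1→Well 3 = (-99, -40, 15.8).
Normal n = (Well 1→Well 2) × (Well 1→Well 3) = (442.4, 1959.2, 7732).
So ∂z/∂x = −n_x/n_z = −0.05722 and ∂z/∂y = −n_y/n_z = −0.25339.
|∇z| = √(a²+b²) = 0.25977, so dip δ = arctan(0.25977) = 14.56°.
True thickness = vertical thickness × cos δ = 60 × cos 14.56° = 58.1 ft.

58.1 ft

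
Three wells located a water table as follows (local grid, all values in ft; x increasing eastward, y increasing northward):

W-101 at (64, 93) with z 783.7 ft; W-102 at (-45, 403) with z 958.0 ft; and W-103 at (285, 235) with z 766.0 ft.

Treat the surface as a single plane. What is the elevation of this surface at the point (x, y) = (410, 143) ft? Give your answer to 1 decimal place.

Let the plane be z = a·x + b·y + c.
W-102−W-101: −109a + 310b = 174.3;  W-103−W-101: 221a + 142b = −17.7.
Solving gives a = −0.36002, b = 0.43567.
Then c = 783.7 − a·64 − b·93 = 766.22.
At (410, 143): z = −147.6 + 62.3 + 766.22 = 680.9 ft.

680.9 ft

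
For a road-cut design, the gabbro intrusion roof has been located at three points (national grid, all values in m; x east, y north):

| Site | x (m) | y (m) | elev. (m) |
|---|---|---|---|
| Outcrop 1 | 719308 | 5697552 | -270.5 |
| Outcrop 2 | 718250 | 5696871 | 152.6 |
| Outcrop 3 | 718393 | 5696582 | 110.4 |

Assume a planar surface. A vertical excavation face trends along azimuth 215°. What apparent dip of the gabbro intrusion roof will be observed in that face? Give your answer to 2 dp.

Two edge vectors: Outcrop 1→Outcrop 2 = (-1058, -681, 423.1), Outcrop 1→Outcrop 3 = (-915, -970, 380.9).
Normal n = (Outcrop 1→Outcrop 2) × (Outcrop 1→Outcrop 3) = (151014.1, 15855.7, 403145).
So ∂z/∂x = −n_x/n_z = −0.37459 and ∂z/∂y = −n_y/n_z = −0.03933.
Unit vector along 215° is (sin 215°, cos 215°) = (-0.5736, -0.8192).
Slope in that direction = a·(-0.5736) + b·(-0.8192) = 0.24707.
Apparent dip = arctan|0.24707| = 13.88° (true dip is 20.6°, so apparent ≤ true as expected).

13.88°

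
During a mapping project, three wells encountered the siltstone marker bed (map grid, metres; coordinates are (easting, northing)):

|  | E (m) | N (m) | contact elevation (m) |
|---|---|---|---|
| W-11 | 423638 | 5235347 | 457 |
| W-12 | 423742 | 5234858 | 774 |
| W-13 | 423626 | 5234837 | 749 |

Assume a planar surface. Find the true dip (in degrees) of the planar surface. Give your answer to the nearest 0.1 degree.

33.5°

Let the plane be z = a·E + b·N + c.
W-12−W-11: 104a − 489b = 317;  W-13−W-11: −12a − 510b = 292.
Solving gives a = 0.32053, b = −0.58009.
Gradient magnitude |∇z| = √(a² + b²) = √(0.10274 + 0.33651) = 0.66276.
True dip = arctan(0.66276) = 33.5°, dipping toward NNW (azimuth ≈ 331°).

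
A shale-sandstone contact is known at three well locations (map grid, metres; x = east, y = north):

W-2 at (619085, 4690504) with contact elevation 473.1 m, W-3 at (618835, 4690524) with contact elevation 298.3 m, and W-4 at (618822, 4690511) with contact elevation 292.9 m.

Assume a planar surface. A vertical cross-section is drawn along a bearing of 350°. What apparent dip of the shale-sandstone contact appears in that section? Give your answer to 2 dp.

20.63°

Two edge vectors: W-2→W-3 = (-250, 20, -174.8), W-2→W-4 = (-263, 7, -180.2).
Normal n = (W-2→W-3) × (W-2→W-4) = (-2380.4, 922.4, 3510).
So ∂z/∂x = −n_x/n_z = 0.67818 and ∂z/∂y = −n_y/n_z = −0.26279.
Unit vector along 350° is (sin 350°, cos 350°) = (-0.1736, 0.9848).
Slope in that direction = a·(-0.1736) + b·(0.9848) = −0.37656.
Apparent dip = arctan|0.37656| = 20.63° (true dip is 36.0°, so apparent ≤ true as expected).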